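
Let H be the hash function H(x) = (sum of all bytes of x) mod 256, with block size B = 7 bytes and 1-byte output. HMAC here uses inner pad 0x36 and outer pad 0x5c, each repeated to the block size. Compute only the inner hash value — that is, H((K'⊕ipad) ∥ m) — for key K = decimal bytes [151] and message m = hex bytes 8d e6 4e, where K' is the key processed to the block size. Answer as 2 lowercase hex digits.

a6

Key decimal bytes [151] = 97 is 1 byte ≤ B = 7; zero-pad to 7 bytes: K' = 97 00 00 00 00 00 00.
K' ⊕ ipad = a1 36 36 36 36 36 36.
Inner input = a1 36 36 36 36 36 36 ∥ 8d e6 4e.
Inner hash: sum = 161+54+54+54+54+54+54+141+230+78 = 934; mod 256 = 166 → a6.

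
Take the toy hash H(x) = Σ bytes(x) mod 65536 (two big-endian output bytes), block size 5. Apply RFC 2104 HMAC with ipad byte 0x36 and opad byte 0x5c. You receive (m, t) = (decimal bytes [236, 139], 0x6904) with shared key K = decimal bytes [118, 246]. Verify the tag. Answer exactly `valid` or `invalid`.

invalid

Key decimal bytes [118, 246] = 76 f6 is 2 bytes ≤ B = 5; zero-pad to 5 bytes: K' = 76 f6 00 00 00.
K' ⊕ ipad = 40 c0 36 36 36; K' ⊕ opad = 2a aa 5c 5c 5c.
Inner hash: sum = 64+192+54+54+54+236+139 = 793 → 03 19.
Outer hash (recomputed tag): sum = 42+170+92+92+92+3+25 = 516 → 02 04.
Recomputed tag = 0204; claimed = 6904 → mismatch.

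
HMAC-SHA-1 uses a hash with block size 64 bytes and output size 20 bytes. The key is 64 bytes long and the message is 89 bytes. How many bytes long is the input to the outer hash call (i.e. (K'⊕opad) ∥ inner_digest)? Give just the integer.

84

Key is 64 ≤ 64 bytes, zero-padded: |K'| = 64.
Outer input = (K'⊕opad) ∥ H(inner) → 64 + 20 = 84 bytes.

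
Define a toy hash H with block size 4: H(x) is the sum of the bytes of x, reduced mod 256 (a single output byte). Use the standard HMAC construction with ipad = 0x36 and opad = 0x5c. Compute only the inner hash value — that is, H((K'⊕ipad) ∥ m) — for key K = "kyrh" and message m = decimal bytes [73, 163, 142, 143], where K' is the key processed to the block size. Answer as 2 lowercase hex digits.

57

Key "kyrh" = 6b 79 72 68 is exactly B = 4 bytes: K' = 6b 79 72 68.
K' ⊕ ipad = 5d 4f 44 5e.
Inner input = 5d 4f 44 5e ∥ 49 a3 8e 8f.
Inner hash: sum = 93+79+68+94+73+163+142+143 = 855; mod 256 = 87 → 57.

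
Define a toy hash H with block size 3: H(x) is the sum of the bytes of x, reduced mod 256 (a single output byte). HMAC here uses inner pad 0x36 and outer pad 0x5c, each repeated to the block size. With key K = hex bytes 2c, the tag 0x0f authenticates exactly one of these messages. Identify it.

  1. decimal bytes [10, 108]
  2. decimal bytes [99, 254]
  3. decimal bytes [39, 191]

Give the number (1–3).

Key hex bytes 2c is 1 byte ≤ B = 3; zero-pad to 3 bytes: K' = 2c 00 00.
K' ⊕ ipad = 1a 36 36; K' ⊕ opad = 70 5c 5c.
m1: inner = H(1a 36 36 0a 6c) = fc; tag = H(70 5c 5c fc) = 24
m2: inner = H(1a 36 36 63 fe) = e7; tag = H(70 5c 5c e7) = 0f ← matches
m3: inner = H(1a 36 36 27 bf) = 6c; tag = H(70 5c 5c 6c) = 94

2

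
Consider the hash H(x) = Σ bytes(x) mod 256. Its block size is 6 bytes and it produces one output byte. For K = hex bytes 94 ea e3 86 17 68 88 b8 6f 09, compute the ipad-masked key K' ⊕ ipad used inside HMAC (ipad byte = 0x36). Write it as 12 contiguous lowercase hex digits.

283636363636

Key hex bytes 94 ea e3 86 17 68 88 b8 6f 09 is 10 bytes > B = 6, so hash it first: H(key) = 1e, then zero-pad to 6 bytes: K' = 1e 00 00 00 00 00.
XOR each byte with 0x36: 1e⊕36=28, 00⊕36=36, 00⊕36=36, 00⊕36=36, 00⊕36=36, 00⊕36=36.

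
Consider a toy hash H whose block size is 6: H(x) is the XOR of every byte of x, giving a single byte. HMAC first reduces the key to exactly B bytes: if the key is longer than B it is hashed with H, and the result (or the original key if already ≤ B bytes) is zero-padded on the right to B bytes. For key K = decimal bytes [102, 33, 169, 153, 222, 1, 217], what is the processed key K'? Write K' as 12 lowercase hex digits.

710000000000

|K| = 7 > B = 6, so first hash the key.
H(K): XOR 66⊕21⊕a9⊕99⊕de⊕01⊕d9 = 71.
Zero-pad H(K) = 71 to 6 bytes: K' = 71 00 00 00 00 00.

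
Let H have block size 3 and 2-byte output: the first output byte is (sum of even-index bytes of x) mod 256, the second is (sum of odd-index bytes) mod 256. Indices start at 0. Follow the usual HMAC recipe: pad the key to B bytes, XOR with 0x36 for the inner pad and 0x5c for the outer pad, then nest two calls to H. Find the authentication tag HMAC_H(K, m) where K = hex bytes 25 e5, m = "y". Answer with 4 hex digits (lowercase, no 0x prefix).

2102

Key hex bytes 25 e5 is 2 bytes ≤ B = 3; zero-pad to 3 bytes: K' = 25 e5 00.
K' ⊕ ipad = 13 d3 36.  K' ⊕ opad = 79 b9 5c.
Inner input = (K'⊕ipad) ∥ m = 13 d3 36 ∥ 79.
Inner hash: even-index sum = 73 mod 256 = 73; odd-index sum = 332 mod 256 = 76 → 49 4c.
Outer input = (K'⊕opad) ∥ inner = 79 b9 5c ∥ 49 4c.
Outer hash (tag): even-index sum = 289 mod 256 = 33; odd-index sum = 258 mod 256 = 2 → 21 02.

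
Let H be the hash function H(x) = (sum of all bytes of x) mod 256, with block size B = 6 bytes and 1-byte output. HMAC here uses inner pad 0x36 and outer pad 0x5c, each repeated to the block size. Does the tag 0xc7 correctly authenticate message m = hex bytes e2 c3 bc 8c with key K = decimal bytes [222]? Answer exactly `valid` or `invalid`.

Key decimal bytes [222] = de is 1 byte ≤ B = 6; zero-pad to 6 bytes: K' = de 00 00 00 00 00.
K' ⊕ ipad = e8 36 36 36 36 36; K' ⊕ opad = 82 5c 5c 5c 5c 5c.
Inner hash: sum = 232+54+54+54+54+54+226+195+188+140 = 1251; mod 256 = 227 → e3.
Outer hash (recomputed tag): sum = 130+92+92+92+92+92+227 = 817; mod 256 = 49 → 31.
Recomputed tag = 31; claimed = c7 → mismatch.

invalid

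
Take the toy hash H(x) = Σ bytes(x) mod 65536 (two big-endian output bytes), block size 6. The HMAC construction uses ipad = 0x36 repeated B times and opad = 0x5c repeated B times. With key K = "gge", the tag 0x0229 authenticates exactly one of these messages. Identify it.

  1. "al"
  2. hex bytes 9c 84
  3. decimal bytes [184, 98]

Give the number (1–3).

1

Key "gge" = 67 67 65 is 3 bytes ≤ B = 6; zero-pad to 6 bytes: K' = 67 67 65 00 00 00.
K' ⊕ ipad = 51 51 53 36 36 36; K' ⊕ opad = 3b 3b 39 5c 5c 5c.
m1: inner = H(51 51 53 36 36 36 61 6c) = 02 64; tag = H(3b 3b 39 5c 5c 5c 02 64) = 0229 ← matches
m2: inner = H(51 51 53 36 36 36 9c 84) = 02 b7; tag = H(3b 3b 39 5c 5c 5c 02 b7) = 027c
m3: inner = H(51 51 53 36 36 36 b8 62) = 02 b1; tag = H(3b 3b 39 5c 5c 5c 02 b1) = 0276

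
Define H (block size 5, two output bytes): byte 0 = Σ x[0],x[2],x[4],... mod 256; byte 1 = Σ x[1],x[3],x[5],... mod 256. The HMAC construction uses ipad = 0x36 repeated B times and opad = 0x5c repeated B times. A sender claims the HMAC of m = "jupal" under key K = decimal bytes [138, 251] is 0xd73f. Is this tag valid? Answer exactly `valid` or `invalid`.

invalid

Key decimal bytes [138, 251] = 8a fb is 2 bytes ≤ B = 5; zero-pad to 5 bytes: K' = 8a fb 00 00 00.
K' ⊕ ipad = bc cd 36 36 36; K' ⊕ opad = d6 a7 5c 5c 5c.
Inner hash: even-index sum = 510 mod 256 = 254; odd-index sum = 585 mod 256 = 73 → fe 49.
Outer hash (recomputed tag): even-index sum = 471 mod 256 = 215; odd-index sum = 513 mod 256 = 1 → d7 01.
Recomputed tag = d701; claimed = d73f → mismatch.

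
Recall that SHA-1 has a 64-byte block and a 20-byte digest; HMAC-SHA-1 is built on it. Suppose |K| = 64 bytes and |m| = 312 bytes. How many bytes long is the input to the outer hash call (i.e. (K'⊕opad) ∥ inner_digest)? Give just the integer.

84

Key is 64 ≤ 64 bytes, zero-padded: |K'| = 64.
Outer input = (K'⊕opad) ∥ H(inner) → 64 + 20 = 84 bytes.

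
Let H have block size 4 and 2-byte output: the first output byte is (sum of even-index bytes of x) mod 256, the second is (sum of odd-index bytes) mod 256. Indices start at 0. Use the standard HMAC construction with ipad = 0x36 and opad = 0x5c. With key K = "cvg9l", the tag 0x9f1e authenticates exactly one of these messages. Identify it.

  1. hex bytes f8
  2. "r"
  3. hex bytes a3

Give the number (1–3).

3

Key "cvg9l" = 63 76 67 39 6c is 5 bytes > B = 4, so hash it first: H(key) = 36 af, then zero-pad to 4 bytes: K' = 36 af 00 00.
K' ⊕ ipad = 00 99 36 36; K' ⊕ opad = 6a f3 5c 5c.
m1: inner = H(00 99 36 36 f8) = 2e cf; tag = H(6a f3 5c 5c 2e cf) = f41e
m2: inner = H(00 99 36 36 72) = a8 cf; tag = H(6a f3 5c 5c a8 cf) = 6e1e
m3: inner = H(00 99 36 36 a3) = d9 cf; tag = H(6a f3 5c 5c d9 cf) = 9f1e ← matches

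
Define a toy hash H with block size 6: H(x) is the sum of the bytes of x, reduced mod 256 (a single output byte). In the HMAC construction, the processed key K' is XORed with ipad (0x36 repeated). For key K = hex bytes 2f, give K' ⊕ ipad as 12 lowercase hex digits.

193636363636

Key hex bytes 2f is 1 byte ≤ B = 6; zero-pad to 6 bytes: K' = 2f 00 00 00 00 00.
XOR each byte with 0x36: 2f⊕36=19, 00⊕36=36, 00⊕36=36, 00⊕36=36, 00⊕36=36, 00⊕36=36.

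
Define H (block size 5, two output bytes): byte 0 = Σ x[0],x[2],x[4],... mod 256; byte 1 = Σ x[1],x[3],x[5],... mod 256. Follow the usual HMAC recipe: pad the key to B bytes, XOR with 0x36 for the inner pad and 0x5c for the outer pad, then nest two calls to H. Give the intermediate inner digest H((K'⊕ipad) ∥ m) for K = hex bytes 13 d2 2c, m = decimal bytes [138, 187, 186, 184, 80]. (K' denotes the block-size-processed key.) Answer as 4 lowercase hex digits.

Key hex bytes 13 d2 2c is 3 bytes ≤ B = 5; zero-pad to 5 bytes: K' = 13 d2 2c 00 00.
K' ⊕ ipad = 25 e4 1a 36 36.
Inner input = 25 e4 1a 36 36 ∥ 8a bb ba b8 50.
Inner hash: even-index sum = 488 mod 256 = 232; odd-index sum = 686 mod 256 = 174 → e8 ae.

e8ae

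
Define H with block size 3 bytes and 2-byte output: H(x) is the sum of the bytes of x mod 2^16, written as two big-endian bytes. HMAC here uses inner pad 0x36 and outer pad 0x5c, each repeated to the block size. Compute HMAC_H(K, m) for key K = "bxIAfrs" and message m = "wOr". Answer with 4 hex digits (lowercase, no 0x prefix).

01ea

Key "bxIAfrs" = 62 78 49 41 66 72 73 is 7 bytes > B = 3, so hash it first: H(key) = 02 af, then zero-pad to 3 bytes: K' = 02 af 00.
K' ⊕ ipad = 34 99 36.  K' ⊕ opad = 5e f3 5c.
Inner input = (K'⊕ipad) ∥ m = 34 99 36 ∥ 77 4f 72.
Inner hash: sum = 52+153+54+119+79+114 = 571 → 02 3b.
Outer input = (K'⊕opad) ∥ inner = 5e f3 5c ∥ 02 3b.
Outer hash (tag): sum = 94+243+92+2+59 = 490 → 01 ea.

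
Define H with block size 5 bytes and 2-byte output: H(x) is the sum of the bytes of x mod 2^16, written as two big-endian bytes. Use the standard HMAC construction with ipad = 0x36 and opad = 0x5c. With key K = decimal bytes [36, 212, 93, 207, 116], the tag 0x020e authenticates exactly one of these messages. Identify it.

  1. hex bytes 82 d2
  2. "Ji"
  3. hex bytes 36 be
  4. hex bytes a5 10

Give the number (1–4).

Key decimal bytes [36, 212, 93, 207, 116] = 24 d4 5d cf 74 is exactly B = 5 bytes: K' = 24 d4 5d cf 74.
K' ⊕ ipad = 12 e2 6b f9 42; K' ⊕ opad = 78 88 01 93 28.
m1: inner = H(12 e2 6b f9 42 82 d2) = 03 ee; tag = H(78 88 01 93 28 03 ee) = 02ad
m2: inner = H(12 e2 6b f9 42 4a 69) = 03 4d; tag = H(78 88 01 93 28 03 4d) = 020c
m3: inner = H(12 e2 6b f9 42 36 be) = 03 8e; tag = H(78 88 01 93 28 03 8e) = 024d
m4: inner = H(12 e2 6b f9 42 a5 10) = 03 4f; tag = H(78 88 01 93 28 03 4f) = 020e ← matches

4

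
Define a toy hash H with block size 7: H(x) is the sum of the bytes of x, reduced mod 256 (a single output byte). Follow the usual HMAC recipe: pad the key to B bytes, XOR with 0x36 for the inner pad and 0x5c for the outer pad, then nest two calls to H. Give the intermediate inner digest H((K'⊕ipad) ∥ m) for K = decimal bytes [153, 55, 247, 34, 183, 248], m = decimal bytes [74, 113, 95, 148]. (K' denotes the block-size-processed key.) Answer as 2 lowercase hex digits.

Key decimal bytes [153, 55, 247, 34, 183, 248] = 99 37 f7 22 b7 f8 is 6 bytes ≤ B = 7; zero-pad to 7 bytes: K' = 99 37 f7 22 b7 f8 00.
K' ⊕ ipad = af 01 c1 14 81 ce 36.
Inner input = af 01 c1 14 81 ce 36 ∥ 4a 71 5f 94.
Inner hash: sum = 175+1+193+20+129+206+54+74+113+95+148 = 1208; mod 256 = 184 → b8.

b8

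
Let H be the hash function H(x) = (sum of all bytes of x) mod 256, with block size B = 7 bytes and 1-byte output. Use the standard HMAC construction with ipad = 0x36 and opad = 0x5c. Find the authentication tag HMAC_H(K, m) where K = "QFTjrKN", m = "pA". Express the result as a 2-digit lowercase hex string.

Key "QFTjrKN" = 51 46 54 6a 72 4b 4e is exactly B = 7 bytes: K' = 51 46 54 6a 72 4b 4e.
K' ⊕ ipad = 67 70 62 5c 44 7d 78.  K' ⊕ opad = 0d 1a 08 36 2e 17 12.
Inner input = (K'⊕ipad) ∥ m = 67 70 62 5c 44 7d 78 ∥ 70 41.
Inner hash: sum = 103+112+98+92+68+125+120+112+65 = 895; mod 256 = 127 → 7f.
Outer input = (K'⊕opad) ∥ inner = 0d 1a 08 36 2e 17 12 ∥ 7f.
Outer hash (tag): sum = 13+26+8+54+46+23+18+127 = 315; mod 256 = 59 → 3b.

3b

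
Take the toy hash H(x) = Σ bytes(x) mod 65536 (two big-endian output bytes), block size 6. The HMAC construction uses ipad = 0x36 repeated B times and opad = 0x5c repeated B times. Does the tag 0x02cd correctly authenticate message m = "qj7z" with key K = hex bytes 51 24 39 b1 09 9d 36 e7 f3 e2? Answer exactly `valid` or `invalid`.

valid

Key hex bytes 51 24 39 b1 09 9d 36 e7 f3 e2 is 10 bytes > B = 6, so hash it first: H(key) = 04 f7, then zero-pad to 6 bytes: K' = 04 f7 00 00 00 00.
K' ⊕ ipad = 32 c1 36 36 36 36; K' ⊕ opad = 58 ab 5c 5c 5c 5c.
Inner hash: sum = 50+193+54+54+54+54+113+106+55+122 = 855 → 03 57.
Outer hash (recomputed tag): sum = 88+171+92+92+92+92+3+87 = 717 → 02 cd.
Recomputed tag = 02cd; claimed = 02cd → match.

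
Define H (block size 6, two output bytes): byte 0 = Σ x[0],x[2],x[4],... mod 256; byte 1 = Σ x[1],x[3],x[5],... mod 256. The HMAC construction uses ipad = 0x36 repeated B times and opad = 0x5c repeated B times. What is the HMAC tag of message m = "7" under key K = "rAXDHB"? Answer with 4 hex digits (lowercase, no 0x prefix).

adb0

Key "rAXDHB" = 72 41 58 44 48 42 is exactly B = 6 bytes: K' = 72 41 58 44 48 42.
K' ⊕ ipad = 44 77 6e 72 7e 74.  K' ⊕ opad = 2e 1d 04 18 14 1e.
Inner input = (K'⊕ipad) ∥ m = 44 77 6e 72 7e 74 ∥ 37.
Inner hash: even-index sum = 359 mod 256 = 103; odd-index sum = 349 mod 256 = 93 → 67 5d.
Outer input = (K'⊕opad) ∥ inner = 2e 1d 04 18 14 1e ∥ 67 5d.
Outer hash (tag): even-index sum = 173 mod 256 = 173; odd-index sum = 176 mod 256 = 176 → ad b0.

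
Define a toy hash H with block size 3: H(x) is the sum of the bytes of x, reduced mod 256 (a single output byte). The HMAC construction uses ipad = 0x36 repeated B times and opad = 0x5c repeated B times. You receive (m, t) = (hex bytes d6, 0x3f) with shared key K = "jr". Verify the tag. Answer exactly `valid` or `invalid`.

invalid

Key "jr" = 6a 72 is 2 bytes ≤ B = 3; zero-pad to 3 bytes: K' = 6a 72 00.
K' ⊕ ipad = 5c 44 36; K' ⊕ opad = 36 2e 5c.
Inner hash: sum = 92+68+54+214 = 428; mod 256 = 172 → ac.
Outer hash (recomputed tag): sum = 54+46+92+172 = 364; mod 256 = 108 → 6c.
Recomputed tag = 6c; claimed = 3f → mismatch.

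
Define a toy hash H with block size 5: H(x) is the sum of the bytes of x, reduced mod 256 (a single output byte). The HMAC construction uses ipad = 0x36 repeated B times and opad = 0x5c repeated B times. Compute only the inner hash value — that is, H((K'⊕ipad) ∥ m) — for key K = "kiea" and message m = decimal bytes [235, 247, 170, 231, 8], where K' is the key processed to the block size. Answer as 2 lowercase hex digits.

Key "kiea" = 6b 69 65 61 is 4 bytes ≤ B = 5; zero-pad to 5 bytes: K' = 6b 69 65 61 00.
K' ⊕ ipad = 5d 5f 53 57 36.
Inner input = 5d 5f 53 57 36 ∥ eb f7 aa e7 08.
Inner hash: sum = 93+95+83+87+54+235+247+170+231+8 = 1303; mod 256 = 23 → 17.

17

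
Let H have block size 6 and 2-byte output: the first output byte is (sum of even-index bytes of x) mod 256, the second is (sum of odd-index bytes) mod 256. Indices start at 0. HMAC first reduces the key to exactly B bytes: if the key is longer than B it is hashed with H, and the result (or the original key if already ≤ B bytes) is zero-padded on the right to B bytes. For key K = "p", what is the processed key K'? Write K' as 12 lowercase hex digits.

700000000000

Key "p" = 70 is 1 byte ≤ B = 6; zero-pad to 6 bytes: K' = 70 00 00 00 00 00.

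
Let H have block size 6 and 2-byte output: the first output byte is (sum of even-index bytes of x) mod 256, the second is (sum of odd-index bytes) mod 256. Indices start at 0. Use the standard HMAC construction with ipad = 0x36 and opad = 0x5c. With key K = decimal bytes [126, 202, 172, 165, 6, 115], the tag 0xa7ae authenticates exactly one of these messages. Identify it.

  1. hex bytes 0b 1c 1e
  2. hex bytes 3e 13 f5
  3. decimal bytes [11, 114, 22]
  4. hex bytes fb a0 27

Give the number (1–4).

Key decimal bytes [126, 202, 172, 165, 6, 115] = 7e ca ac a5 06 73 is exactly B = 6 bytes: K' = 7e ca ac a5 06 73.
K' ⊕ ipad = 48 fc 9a 93 30 45; K' ⊕ opad = 22 96 f0 f9 5a 2f.
m1: inner = H(48 fc 9a 93 30 45 0b 1c 1e) = 3b f0; tag = H(22 96 f0 f9 5a 2f 3b f0) = a7ae ← matches
m2: inner = H(48 fc 9a 93 30 45 3e 13 f5) = 45 e7; tag = H(22 96 f0 f9 5a 2f 45 e7) = b1a5
m3: inner = H(48 fc 9a 93 30 45 0b 72 16) = 33 46; tag = H(22 96 f0 f9 5a 2f 33 46) = 9f04
m4: inner = H(48 fc 9a 93 30 45 fb a0 27) = 34 74; tag = H(22 96 f0 f9 5a 2f 34 74) = a032

1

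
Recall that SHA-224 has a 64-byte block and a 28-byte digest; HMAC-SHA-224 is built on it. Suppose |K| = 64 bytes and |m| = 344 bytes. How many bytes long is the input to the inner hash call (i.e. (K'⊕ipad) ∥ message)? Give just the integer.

Key is 64 ≤ 64 bytes, zero-padded: |K'| = 64.
Inner input = (K'⊕ipad) ∥ m → 64 + 344 = 408 bytes.

408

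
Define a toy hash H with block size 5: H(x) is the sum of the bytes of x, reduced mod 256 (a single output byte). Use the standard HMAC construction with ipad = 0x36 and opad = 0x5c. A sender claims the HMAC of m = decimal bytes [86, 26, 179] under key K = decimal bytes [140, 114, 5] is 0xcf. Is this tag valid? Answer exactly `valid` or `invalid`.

valid

Key decimal bytes [140, 114, 5] = 8c 72 05 is 3 bytes ≤ B = 5; zero-pad to 5 bytes: K' = 8c 72 05 00 00.
K' ⊕ ipad = ba 44 33 36 36; K' ⊕ opad = d0 2e 59 5c 5c.
Inner hash: sum = 186+68+51+54+54+86+26+179 = 704; mod 256 = 192 → c0.
Outer hash (recomputed tag): sum = 208+46+89+92+92+192 = 719; mod 256 = 207 → cf.
Recomputed tag = cf; claimed = cf → match.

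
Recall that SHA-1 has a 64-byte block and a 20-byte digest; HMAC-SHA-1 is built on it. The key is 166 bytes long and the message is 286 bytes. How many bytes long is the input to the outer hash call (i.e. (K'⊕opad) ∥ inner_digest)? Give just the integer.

84

Key is 166 > 64 bytes, so it is hashed to 20 bytes then zero-padded to 64: |K'| = 64.
Outer input = (K'⊕opad) ∥ H(inner) → 64 + 20 = 84 bytes.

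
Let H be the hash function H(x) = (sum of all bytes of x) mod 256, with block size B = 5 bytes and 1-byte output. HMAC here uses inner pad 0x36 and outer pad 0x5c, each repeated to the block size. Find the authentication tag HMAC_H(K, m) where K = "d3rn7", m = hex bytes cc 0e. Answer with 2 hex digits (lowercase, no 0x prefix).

Key "d3rn7" = 64 33 72 6e 37 is exactly B = 5 bytes: K' = 64 33 72 6e 37.
K' ⊕ ipad = 52 05 44 58 01.  K' ⊕ opad = 38 6f 2e 32 6b.
Inner input = (K'⊕ipad) ∥ m = 52 05 44 58 01 ∥ cc 0e.
Inner hash: sum = 82+5+68+88+1+204+14 = 462; mod 256 = 206 → ce.
Outer input = (K'⊕opad) ∥ inner = 38 6f 2e 32 6b ∥ ce.
Outer hash (tag): sum = 56+111+46+50+107+206 = 576; mod 256 = 64 → 40.

40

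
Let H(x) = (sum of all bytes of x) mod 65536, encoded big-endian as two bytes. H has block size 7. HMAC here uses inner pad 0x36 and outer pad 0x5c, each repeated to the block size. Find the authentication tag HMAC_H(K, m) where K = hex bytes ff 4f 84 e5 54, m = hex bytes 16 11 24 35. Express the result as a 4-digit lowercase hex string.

Key hex bytes ff 4f 84 e5 54 is 5 bytes ≤ B = 7; zero-pad to 7 bytes: K' = ff 4f 84 e5 54 00 00.
K' ⊕ ipad = c9 79 b2 d3 62 36 36.  K' ⊕ opad = a3 13 d8 b9 08 5c 5c.
Inner input = (K'⊕ipad) ∥ m = c9 79 b2 d3 62 36 36 ∥ 16 11 24 35.
Inner hash: sum = 201+121+178+211+98+54+54+22+17+36+53 = 1045 → 04 15.
Outer input = (K'⊕opad) ∥ inner = a3 13 d8 b9 08 5c 5c ∥ 04 15.
Outer hash (tag): sum = 163+19+216+185+8+92+92+4+21 = 800 → 03 20.

0320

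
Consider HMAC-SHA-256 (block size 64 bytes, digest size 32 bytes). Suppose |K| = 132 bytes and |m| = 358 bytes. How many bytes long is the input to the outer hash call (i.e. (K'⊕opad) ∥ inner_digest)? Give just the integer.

Key is 132 > 64 bytes, so it is hashed to 32 bytes then zero-padded to 64: |K'| = 64.
Outer input = (K'⊕opad) ∥ H(inner) → 64 + 32 = 96 bytes.

96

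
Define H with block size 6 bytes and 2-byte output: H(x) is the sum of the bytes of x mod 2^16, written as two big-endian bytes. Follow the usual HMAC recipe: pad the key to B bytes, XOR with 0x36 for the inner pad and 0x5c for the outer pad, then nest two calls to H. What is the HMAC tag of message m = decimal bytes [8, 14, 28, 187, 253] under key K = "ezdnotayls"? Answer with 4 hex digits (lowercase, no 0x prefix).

Key "ezdnotayls" = 65 7a 64 6e 6f 74 61 79 6c 73 is 10 bytes > B = 6, so hash it first: H(key) = 04 4d, then zero-pad to 6 bytes: K' = 04 4d 00 00 00 00.
K' ⊕ ipad = 32 7b 36 36 36 36.  K' ⊕ opad = 58 11 5c 5c 5c 5c.
Inner input = (K'⊕ipad) ∥ m = 32 7b 36 36 36 36 ∥ 08 0e 1c bb fd.
Inner hash: sum = 50+123+54+54+54+54+8+14+28+187+253 = 879 → 03 6f.
Outer input = (K'⊕opad) ∥ inner = 58 11 5c 5c 5c 5c ∥ 03 6f.
Outer hash (tag): sum = 88+17+92+92+92+92+3+111 = 587 → 02 4b.

024b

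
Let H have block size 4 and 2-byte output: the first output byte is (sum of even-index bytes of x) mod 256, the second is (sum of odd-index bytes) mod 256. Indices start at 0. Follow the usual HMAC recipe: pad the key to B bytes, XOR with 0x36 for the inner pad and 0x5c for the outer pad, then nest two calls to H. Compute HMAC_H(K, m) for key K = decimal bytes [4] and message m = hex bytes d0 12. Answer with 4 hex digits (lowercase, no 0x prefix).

ec36

Key decimal bytes [4] = 04 is 1 byte ≤ B = 4; zero-pad to 4 bytes: K' = 04 00 00 00.
K' ⊕ ipad = 32 36 36 36.  K' ⊕ opad = 58 5c 5c 5c.
Inner input = (K'⊕ipad) ∥ m = 32 36 36 36 ∥ d0 12.
Inner hash: even-index sum = 312 mod 256 = 56; odd-index sum = 126 mod 256 = 126 → 38 7e.
Outer input = (K'⊕opad) ∥ inner = 58 5c 5c 5c ∥ 38 7e.
Outer hash (tag): even-index sum = 236 mod 256 = 236; odd-index sum = 310 mod 256 = 54 → ec 36.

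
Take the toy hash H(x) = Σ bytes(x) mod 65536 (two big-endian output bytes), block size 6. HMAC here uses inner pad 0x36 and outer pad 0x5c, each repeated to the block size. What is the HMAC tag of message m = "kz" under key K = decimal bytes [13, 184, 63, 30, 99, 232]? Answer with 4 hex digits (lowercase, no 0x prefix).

02e2

Key decimal bytes [13, 184, 63, 30, 99, 232] = 0d b8 3f 1e 63 e8 is exactly B = 6 bytes: K' = 0d b8 3f 1e 63 e8.
K' ⊕ ipad = 3b 8e 09 28 55 de.  K' ⊕ opad = 51 e4 63 42 3f b4.
Inner input = (K'⊕ipad) ∥ m = 3b 8e 09 28 55 de ∥ 6b 7a.
Inner hash: sum = 59+142+9+40+85+222+107+122 = 786 → 03 12.
Outer input = (K'⊕opad) ∥ inner = 51 e4 63 42 3f b4 ∥ 03 12.
Outer hash (tag): sum = 81+228+99+66+63+180+3+18 = 738 → 02 e2.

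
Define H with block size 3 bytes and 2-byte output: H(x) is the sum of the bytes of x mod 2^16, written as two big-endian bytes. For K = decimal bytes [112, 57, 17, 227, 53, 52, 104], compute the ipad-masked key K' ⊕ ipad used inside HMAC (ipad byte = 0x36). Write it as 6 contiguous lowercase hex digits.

Key decimal bytes [112, 57, 17, 227, 53, 52, 104] = 70 39 11 e3 35 34 68 is 7 bytes > B = 3, so hash it first: H(key) = 02 6e, then zero-pad to 3 bytes: K' = 02 6e 00.
XOR each byte with 0x36: 02⊕36=34, 6e⊕36=58, 00⊕36=36.

345836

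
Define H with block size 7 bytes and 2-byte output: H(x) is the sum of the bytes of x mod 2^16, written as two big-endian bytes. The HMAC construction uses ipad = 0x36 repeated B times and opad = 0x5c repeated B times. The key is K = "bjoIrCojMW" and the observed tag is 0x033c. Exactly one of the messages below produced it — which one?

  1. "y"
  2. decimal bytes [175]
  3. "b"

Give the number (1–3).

3

Key "bjoIrCojMW" = 62 6a 6f 49 72 43 6f 6a 4d 57 is 10 bytes > B = 7, so hash it first: H(key) = 03 b6, then zero-pad to 7 bytes: K' = 03 b6 00 00 00 00 00.
K' ⊕ ipad = 35 80 36 36 36 36 36; K' ⊕ opad = 5f ea 5c 5c 5c 5c 5c.
m1: inner = H(35 80 36 36 36 36 36 79) = 02 3c; tag = H(5f ea 5c 5c 5c 5c 5c 02 3c) = 0353
m2: inner = H(35 80 36 36 36 36 36 af) = 02 72; tag = H(5f ea 5c 5c 5c 5c 5c 02 72) = 0389
m3: inner = H(35 80 36 36 36 36 36 62) = 02 25; tag = H(5f ea 5c 5c 5c 5c 5c 02 25) = 033c ← matches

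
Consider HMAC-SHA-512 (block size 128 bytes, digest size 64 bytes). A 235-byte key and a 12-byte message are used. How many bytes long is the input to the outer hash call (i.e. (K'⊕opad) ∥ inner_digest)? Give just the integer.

Key is 235 > 128 bytes, so it is hashed to 64 bytes then zero-padded to 128: |K'| = 128.
Outer input = (K'⊕opad) ∥ H(inner) → 128 + 64 = 192 bytes.

192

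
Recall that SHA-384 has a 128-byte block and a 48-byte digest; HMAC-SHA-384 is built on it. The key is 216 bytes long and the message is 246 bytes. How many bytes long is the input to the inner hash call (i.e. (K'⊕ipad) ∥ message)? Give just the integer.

374

Key is 216 > 128 bytes, so it is hashed to 48 bytes then zero-padded to 128: |K'| = 128.
Inner input = (K'⊕ipad) ∥ m → 128 + 246 = 374 bytes.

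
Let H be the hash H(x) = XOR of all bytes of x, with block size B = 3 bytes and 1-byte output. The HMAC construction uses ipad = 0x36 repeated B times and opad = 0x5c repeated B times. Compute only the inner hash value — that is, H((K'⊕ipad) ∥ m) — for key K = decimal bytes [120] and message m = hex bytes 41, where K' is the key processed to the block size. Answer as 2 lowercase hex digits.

0f

Key decimal bytes [120] = 78 is 1 byte ≤ B = 3; zero-pad to 3 bytes: K' = 78 00 00.
K' ⊕ ipad = 4e 36 36.
Inner input = 4e 36 36 ∥ 41.
Inner hash: XOR 4e⊕36⊕36⊕41 = 0f.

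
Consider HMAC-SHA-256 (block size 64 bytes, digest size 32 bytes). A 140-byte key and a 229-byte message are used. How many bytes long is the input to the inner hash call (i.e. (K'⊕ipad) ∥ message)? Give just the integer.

Key is 140 > 64 bytes, so it is hashed to 32 bytes then zero-padded to 64: |K'| = 64.
Inner input = (K'⊕ipad) ∥ m → 64 + 229 = 293 bytes.

293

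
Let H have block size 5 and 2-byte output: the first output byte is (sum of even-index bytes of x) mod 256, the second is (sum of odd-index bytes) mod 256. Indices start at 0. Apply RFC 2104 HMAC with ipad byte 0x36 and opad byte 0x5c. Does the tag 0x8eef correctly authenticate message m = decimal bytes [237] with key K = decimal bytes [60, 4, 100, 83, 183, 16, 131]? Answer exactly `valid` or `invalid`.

invalid

Key decimal bytes [60, 4, 100, 83, 183, 16, 131] = 3c 04 64 53 b7 10 83 is 7 bytes > B = 5, so hash it first: H(key) = da 67, then zero-pad to 5 bytes: K' = da 67 00 00 00.
K' ⊕ ipad = ec 51 36 36 36; K' ⊕ opad = 86 3b 5c 5c 5c.
Inner hash: even-index sum = 344 mod 256 = 88; odd-index sum = 372 mod 256 = 116 → 58 74.
Outer hash (recomputed tag): even-index sum = 434 mod 256 = 178; odd-index sum = 239 mod 256 = 239 → b2 ef.
Recomputed tag = b2ef; claimed = 8eef → mismatch.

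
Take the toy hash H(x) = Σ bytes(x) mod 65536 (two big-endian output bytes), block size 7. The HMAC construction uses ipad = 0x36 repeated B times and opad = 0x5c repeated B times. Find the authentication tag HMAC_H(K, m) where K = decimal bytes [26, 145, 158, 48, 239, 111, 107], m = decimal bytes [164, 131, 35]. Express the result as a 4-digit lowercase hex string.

03bc

Key decimal bytes [26, 145, 158, 48, 239, 111, 107] = 1a 91 9e 30 ef 6f 6b is exactly B = 7 bytes: K' = 1a 91 9e 30 ef 6f 6b.
K' ⊕ ipad = 2c a7 a8 06 d9 59 5d.  K' ⊕ opad = 46 cd c2 6c b3 33 37.
Inner input = (K'⊕ipad) ∥ m = 2c a7 a8 06 d9 59 5d ∥ a4 83 23.
Inner hash: sum = 44+167+168+6+217+89+93+164+131+35 = 1114 → 04 5a.
Outer input = (K'⊕opad) ∥ inner = 46 cd c2 6c b3 33 37 ∥ 04 5a.
Outer hash (tag): sum = 70+205+194+108+179+51+55+4+90 = 956 → 03 bc.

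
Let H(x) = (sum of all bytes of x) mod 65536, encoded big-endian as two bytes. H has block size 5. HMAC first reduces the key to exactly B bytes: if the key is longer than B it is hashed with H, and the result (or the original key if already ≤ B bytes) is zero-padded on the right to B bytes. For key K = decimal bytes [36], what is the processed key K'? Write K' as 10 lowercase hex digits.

Key decimal bytes [36] = 24 is 1 byte ≤ B = 5; zero-pad to 5 bytes: K' = 24 00 00 00 00.

2400000000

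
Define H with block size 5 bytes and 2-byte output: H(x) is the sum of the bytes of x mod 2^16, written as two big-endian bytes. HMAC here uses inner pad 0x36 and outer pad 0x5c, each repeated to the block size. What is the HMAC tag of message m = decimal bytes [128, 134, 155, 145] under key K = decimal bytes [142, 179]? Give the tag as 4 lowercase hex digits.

Key decimal bytes [142, 179] = 8e b3 is 2 bytes ≤ B = 5; zero-pad to 5 bytes: K' = 8e b3 00 00 00.
K' ⊕ ipad = b8 85 36 36 36.  K' ⊕ opad = d2 ef 5c 5c 5c.
Inner input = (K'⊕ipad) ∥ m = b8 85 36 36 36 ∥ 80 86 9b 91.
Inner hash: sum = 184+133+54+54+54+128+134+155+145 = 1041 → 04 11.
Outer input = (K'⊕opad) ∥ inner = d2 ef 5c 5c 5c ∥ 04 11.
Outer hash (tag): sum = 210+239+92+92+92+4+17 = 746 → 02 ea.

02ea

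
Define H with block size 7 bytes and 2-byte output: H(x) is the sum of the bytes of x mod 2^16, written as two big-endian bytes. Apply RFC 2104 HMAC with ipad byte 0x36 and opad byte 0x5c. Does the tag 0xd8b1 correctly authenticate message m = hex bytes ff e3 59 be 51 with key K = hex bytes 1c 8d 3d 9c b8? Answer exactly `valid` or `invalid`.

invalid

Key hex bytes 1c 8d 3d 9c b8 is 5 bytes ≤ B = 7; zero-pad to 7 bytes: K' = 1c 8d 3d 9c b8 00 00.
K' ⊕ ipad = 2a bb 0b aa 8e 36 36; K' ⊕ opad = 40 d1 61 c0 e4 5c 5c.
Inner hash: sum = 42+187+11+170+142+54+54+255+227+89+190+81 = 1502 → 05 de.
Outer hash (recomputed tag): sum = 64+209+97+192+228+92+92+5+222 = 1201 → 04 b1.
Recomputed tag = 04b1; claimed = d8b1 → mismatch.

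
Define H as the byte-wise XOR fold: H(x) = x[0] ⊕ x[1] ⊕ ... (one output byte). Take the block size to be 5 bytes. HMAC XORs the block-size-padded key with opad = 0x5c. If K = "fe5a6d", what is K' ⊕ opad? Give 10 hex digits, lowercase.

Key "fe5a6d" = 66 65 35 61 36 64 is 6 bytes > B = 5, so hash it first: H(key) = 05, then zero-pad to 5 bytes: K' = 05 00 00 00 00.
XOR each byte with 0x5c: 05⊕5c=59, 00⊕5c=5c, 00⊕5c=5c, 00⊕5c=5c, 00⊕5c=5c.

595c5c5c5c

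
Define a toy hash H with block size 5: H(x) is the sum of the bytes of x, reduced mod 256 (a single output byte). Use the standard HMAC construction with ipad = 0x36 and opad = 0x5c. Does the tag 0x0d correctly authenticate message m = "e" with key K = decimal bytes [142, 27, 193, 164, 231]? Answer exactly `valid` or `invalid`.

valid

Key decimal bytes [142, 27, 193, 164, 231] = 8e 1b c1 a4 e7 is exactly B = 5 bytes: K' = 8e 1b c1 a4 e7.
K' ⊕ ipad = b8 2d f7 92 d1; K' ⊕ opad = d2 47 9d f8 bb.
Inner hash: sum = 184+45+247+146+209+101 = 932; mod 256 = 164 → a4.
Outer hash (recomputed tag): sum = 210+71+157+248+187+164 = 1037; mod 256 = 13 → 0d.
Recomputed tag = 0d; claimed = 0d → match.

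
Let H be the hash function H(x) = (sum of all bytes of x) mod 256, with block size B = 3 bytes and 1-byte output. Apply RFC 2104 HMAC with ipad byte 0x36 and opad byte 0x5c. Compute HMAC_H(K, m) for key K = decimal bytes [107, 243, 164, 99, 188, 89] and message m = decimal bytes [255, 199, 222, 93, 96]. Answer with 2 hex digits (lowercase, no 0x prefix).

f7

Key decimal bytes [107, 243, 164, 99, 188, 89] = 6b f3 a4 63 bc 59 is 6 bytes > B = 3, so hash it first: H(key) = 7a, then zero-pad to 3 bytes: K' = 7a 00 00.
K' ⊕ ipad = 4c 36 36.  K' ⊕ opad = 26 5c 5c.
Inner input = (K'⊕ipad) ∥ m = 4c 36 36 ∥ ff c7 de 5d 60.
Inner hash: sum = 76+54+54+255+199+222+93+96 = 1049; mod 256 = 25 → 19.
Outer input = (K'⊕opad) ∥ inner = 26 5c 5c ∥ 19.
Outer hash (tag): sum = 38+92+92+25 = 247 → f7.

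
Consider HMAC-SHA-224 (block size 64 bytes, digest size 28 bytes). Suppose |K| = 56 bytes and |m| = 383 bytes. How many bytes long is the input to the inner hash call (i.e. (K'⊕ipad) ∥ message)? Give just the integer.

447

Key is 56 ≤ 64 bytes, zero-padded: |K'| = 64.
Inner input = (K'⊕ipad) ∥ m → 64 + 383 = 447 bytes.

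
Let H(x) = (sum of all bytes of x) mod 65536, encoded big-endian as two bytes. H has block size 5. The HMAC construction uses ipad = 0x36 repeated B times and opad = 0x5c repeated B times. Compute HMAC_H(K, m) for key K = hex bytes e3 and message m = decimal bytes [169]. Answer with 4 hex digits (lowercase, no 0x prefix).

Key hex bytes e3 is 1 byte ≤ B = 5; zero-pad to 5 bytes: K' = e3 00 00 00 00.
K' ⊕ ipad = d5 36 36 36 36.  K' ⊕ opad = bf 5c 5c 5c 5c.
Inner input = (K'⊕ipad) ∥ m = d5 36 36 36 36 ∥ a9.
Inner hash: sum = 213+54+54+54+54+169 = 598 → 02 56.
Outer input = (K'⊕opad) ∥ inner = bf 5c 5c 5c 5c ∥ 02 56.
Outer hash (tag): sum = 191+92+92+92+92+2+86 = 647 → 02 87.

0287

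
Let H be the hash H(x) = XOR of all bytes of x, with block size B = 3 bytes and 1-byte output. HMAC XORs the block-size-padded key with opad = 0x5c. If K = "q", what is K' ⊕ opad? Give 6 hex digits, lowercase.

2d5c5c

Key "q" = 71 is 1 byte ≤ B = 3; zero-pad to 3 bytes: K' = 71 00 00.
XOR each byte with 0x5c: 71⊕5c=2d, 00⊕5c=5c, 00⊕5c=5c.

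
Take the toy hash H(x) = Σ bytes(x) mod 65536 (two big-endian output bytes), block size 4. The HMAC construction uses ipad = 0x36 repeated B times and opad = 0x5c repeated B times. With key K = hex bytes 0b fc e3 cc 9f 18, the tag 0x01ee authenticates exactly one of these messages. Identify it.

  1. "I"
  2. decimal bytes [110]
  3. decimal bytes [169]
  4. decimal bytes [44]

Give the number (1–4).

3

Key hex bytes 0b fc e3 cc 9f 18 is 6 bytes > B = 4, so hash it first: H(key) = 03 6d, then zero-pad to 4 bytes: K' = 03 6d 00 00.
K' ⊕ ipad = 35 5b 36 36; K' ⊕ opad = 5f 31 5c 5c.
m1: inner = H(35 5b 36 36 49) = 01 45; tag = H(5f 31 5c 5c 01 45) = 018e
m2: inner = H(35 5b 36 36 6e) = 01 6a; tag = H(5f 31 5c 5c 01 6a) = 01b3
m3: inner = H(35 5b 36 36 a9) = 01 a5; tag = H(5f 31 5c 5c 01 a5) = 01ee ← matches
m4: inner = H(35 5b 36 36 2c) = 01 28; tag = H(5f 31 5c 5c 01 28) = 0171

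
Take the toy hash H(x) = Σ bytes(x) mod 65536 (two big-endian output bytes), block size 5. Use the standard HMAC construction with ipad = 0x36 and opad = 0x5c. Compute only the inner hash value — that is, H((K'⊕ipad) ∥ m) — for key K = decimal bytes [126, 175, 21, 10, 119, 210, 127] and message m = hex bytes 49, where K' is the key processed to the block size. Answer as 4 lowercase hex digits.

0142

Key decimal bytes [126, 175, 21, 10, 119, 210, 127] = 7e af 15 0a 77 d2 7f is 7 bytes > B = 5, so hash it first: H(key) = 03 14, then zero-pad to 5 bytes: K' = 03 14 00 00 00.
K' ⊕ ipad = 35 22 36 36 36.
Inner input = 35 22 36 36 36 ∥ 49.
Inner hash: sum = 53+34+54+54+54+73 = 322 → 01 42.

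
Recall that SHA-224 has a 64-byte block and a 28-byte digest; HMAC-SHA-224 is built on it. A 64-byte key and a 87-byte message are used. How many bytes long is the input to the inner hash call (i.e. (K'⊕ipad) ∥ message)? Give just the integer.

151

Key is 64 ≤ 64 bytes, zero-padded: |K'| = 64.
Inner input = (K'⊕ipad) ∥ m → 64 + 87 = 151 bytes.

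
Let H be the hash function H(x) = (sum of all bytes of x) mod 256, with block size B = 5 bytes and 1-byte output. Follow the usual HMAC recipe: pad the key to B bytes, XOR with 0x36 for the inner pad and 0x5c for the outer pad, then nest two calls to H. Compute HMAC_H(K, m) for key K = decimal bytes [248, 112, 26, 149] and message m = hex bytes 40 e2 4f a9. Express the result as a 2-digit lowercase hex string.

Key decimal bytes [248, 112, 26, 149] = f8 70 1a 95 is 4 bytes ≤ B = 5; zero-pad to 5 bytes: K' = f8 70 1a 95 00.
K' ⊕ ipad = ce 46 2c a3 36.  K' ⊕ opad = a4 2c 46 c9 5c.
Inner input = (K'⊕ipad) ∥ m = ce 46 2c a3 36 ∥ 40 e2 4f a9.
Inner hash: sum = 206+70+44+163+54+64+226+79+169 = 1075; mod 256 = 51 → 33.
Outer input = (K'⊕opad) ∥ inner = a4 2c 46 c9 5c ∥ 33.
Outer hash (tag): sum = 164+44+70+201+92+51 = 622; mod 256 = 110 → 6e.

6e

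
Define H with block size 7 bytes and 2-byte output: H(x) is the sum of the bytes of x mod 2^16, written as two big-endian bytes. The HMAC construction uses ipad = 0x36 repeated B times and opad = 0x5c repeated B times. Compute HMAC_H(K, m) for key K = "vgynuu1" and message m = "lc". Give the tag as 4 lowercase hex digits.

0211

Key "vgynuu1" = 76 67 79 6e 75 75 31 is exactly B = 7 bytes: K' = 76 67 79 6e 75 75 31.
K' ⊕ ipad = 40 51 4f 58 43 43 07.  K' ⊕ opad = 2a 3b 25 32 29 29 6d.
Inner input = (K'⊕ipad) ∥ m = 40 51 4f 58 43 43 07 ∥ 6c 63.
Inner hash: sum = 64+81+79+88+67+67+7+108+99 = 660 → 02 94.
Outer input = (K'⊕opad) ∥ inner = 2a 3b 25 32 29 29 6d ∥ 02 94.
Outer hash (tag): sum = 42+59+37+50+41+41+109+2+148 = 529 → 02 11.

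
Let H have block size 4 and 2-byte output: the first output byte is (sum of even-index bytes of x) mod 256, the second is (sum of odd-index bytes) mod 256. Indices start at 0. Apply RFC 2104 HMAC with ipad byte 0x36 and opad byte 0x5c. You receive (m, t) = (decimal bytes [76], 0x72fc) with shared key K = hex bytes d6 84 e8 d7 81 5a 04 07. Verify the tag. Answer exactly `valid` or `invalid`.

valid

Key hex bytes d6 84 e8 d7 81 5a 04 07 is 8 bytes > B = 4, so hash it first: H(key) = 43 bc, then zero-pad to 4 bytes: K' = 43 bc 00 00.
K' ⊕ ipad = 75 8a 36 36; K' ⊕ opad = 1f e0 5c 5c.
Inner hash: even-index sum = 247 mod 256 = 247; odd-index sum = 192 mod 256 = 192 → f7 c0.
Outer hash (recomputed tag): even-index sum = 370 mod 256 = 114; odd-index sum = 508 mod 256 = 252 → 72 fc.
Recomputed tag = 72fc; claimed = 72fc → match.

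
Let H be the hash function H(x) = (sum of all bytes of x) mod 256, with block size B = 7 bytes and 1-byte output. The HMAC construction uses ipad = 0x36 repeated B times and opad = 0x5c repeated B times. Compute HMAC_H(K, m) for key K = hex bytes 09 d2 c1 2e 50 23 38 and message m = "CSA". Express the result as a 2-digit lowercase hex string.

73

Key hex bytes 09 d2 c1 2e 50 23 38 is exactly B = 7 bytes: K' = 09 d2 c1 2e 50 23 38.
K' ⊕ ipad = 3f e4 f7 18 66 15 0e.  K' ⊕ opad = 55 8e 9d 72 0c 7f 64.
Inner input = (K'⊕ipad) ∥ m = 3f e4 f7 18 66 15 0e ∥ 43 53 41.
Inner hash: sum = 63+228+247+24+102+21+14+67+83+65 = 914; mod 256 = 146 → 92.
Outer input = (K'⊕opad) ∥ inner = 55 8e 9d 72 0c 7f 64 ∥ 92.
Outer hash (tag): sum = 85+142+157+114+12+127+100+146 = 883; mod 256 = 115 → 73.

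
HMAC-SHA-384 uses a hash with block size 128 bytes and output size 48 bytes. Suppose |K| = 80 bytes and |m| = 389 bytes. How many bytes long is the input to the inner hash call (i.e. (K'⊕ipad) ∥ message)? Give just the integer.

Key is 80 ≤ 128 bytes, zero-padded: |K'| = 128.
Inner input = (K'⊕ipad) ∥ m → 128 + 389 = 517 bytes.

517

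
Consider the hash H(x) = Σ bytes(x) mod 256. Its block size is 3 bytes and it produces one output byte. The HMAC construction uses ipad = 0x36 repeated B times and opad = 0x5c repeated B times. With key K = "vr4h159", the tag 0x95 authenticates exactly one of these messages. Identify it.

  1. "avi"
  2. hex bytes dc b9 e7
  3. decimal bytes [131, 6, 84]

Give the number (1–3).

Key "vr4h159" = 76 72 34 68 31 35 39 is 7 bytes > B = 3, so hash it first: H(key) = 23, then zero-pad to 3 bytes: K' = 23 00 00.
K' ⊕ ipad = 15 36 36; K' ⊕ opad = 7f 5c 5c.
m1: inner = H(15 36 36 61 76 69) = c1; tag = H(7f 5c 5c c1) = f8
m2: inner = H(15 36 36 dc b9 e7) = fd; tag = H(7f 5c 5c fd) = 34
m3: inner = H(15 36 36 83 06 54) = 5e; tag = H(7f 5c 5c 5e) = 95 ← matches

3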